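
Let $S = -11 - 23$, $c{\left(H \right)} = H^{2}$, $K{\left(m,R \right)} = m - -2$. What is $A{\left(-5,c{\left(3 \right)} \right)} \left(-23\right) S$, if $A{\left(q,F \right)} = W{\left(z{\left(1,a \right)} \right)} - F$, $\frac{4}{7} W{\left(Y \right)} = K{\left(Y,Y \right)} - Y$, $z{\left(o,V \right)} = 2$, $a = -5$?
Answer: $-4301$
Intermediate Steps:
$K{\left(m,R \right)} = 2 + m$ ($K{\left(m,R \right)} = m + 2 = 2 + m$)
$W{\left(Y \right)} = \frac{7}{2}$ ($W{\left(Y \right)} = \frac{7 \left(\left(2 + Y\right) - Y\right)}{4} = \frac{7}{4} \cdot 2 = \frac{7}{2}$)
$A{\left(q,F \right)} = \frac{7}{2} - F$
$S = -34$ ($S = -11 - 23 = -34$)
$A{\left(-5,c{\left(3 \right)} \right)} \left(-23\right) S = \left(\frac{7}{2} - 3^{2}\right) \left(-23\right) \left(-34\right) = \left(\frac{7}{2} - 9\right) \left(-23\right) \left(-34\right) = \left(- \frac{11}{2}\right) \left(-23\right) \left(-34\right) = \frac{253}{2} \left(-34\right) = -4301$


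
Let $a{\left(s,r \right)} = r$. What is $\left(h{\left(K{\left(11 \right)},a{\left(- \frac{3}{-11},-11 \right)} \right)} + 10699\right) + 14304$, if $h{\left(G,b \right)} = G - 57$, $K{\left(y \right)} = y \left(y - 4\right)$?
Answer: $25023$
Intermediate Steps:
$K{\left(y \right)} = y \left(-4 + y\right)$
$h{\left(G,b \right)} = -57 + G$
$\left(h{\left(K{\left(11 \right)},a{\left(- \frac{3}{-11},-11 \right)} \right)} + 10699\right) + 14304 = \left(\left(-57 + 11 \left(-4 + 11\right)\right) + 10699\right) + 14304 = \left(\left(-57 + 11 \cdot 7\right) + 10699\right) + 14304 = \left(\left(-57 + 77\right) + 10699\right) + 14304 = \left(20 + 10699\right) + 14304 = 10719 + 14304 = 25023$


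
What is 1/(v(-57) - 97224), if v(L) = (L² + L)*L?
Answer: -1/279168 ≈ -3.5821e-6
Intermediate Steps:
v(L) = L*(L + L²) (v(L) = (L + L²)*L = L*(L + L²))
1/(v(-57) - 97224) = 1/((-57)²*(1 - 57) - 97224) = 1/(3249*(-56) - 97224) = 1/(-181944 - 97224) = 1/(-279168) = -1/279168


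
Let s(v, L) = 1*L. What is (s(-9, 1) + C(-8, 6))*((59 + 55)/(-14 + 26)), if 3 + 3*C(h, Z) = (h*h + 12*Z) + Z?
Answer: 1349/3 ≈ 449.67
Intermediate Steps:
s(v, L) = L
C(h, Z) = -1 + h²/3 + 13*Z/3 (C(h, Z) = -1 + ((h*h + 12*Z) + Z)/3 = -1 + ((h² + 12*Z) + Z)/3 = -1 + (h² + 13*Z)/3 = -1 + (h²/3 + 13*Z/3) = -1 + h²/3 + 13*Z/3)
(s(-9, 1) + C(-8, 6))*((59 + 55)/(-14 + 26)) = (1 + (-1 + (⅓)*(-8)² + (13/3)*6))*((59 + 55)/(-14 + 26)) = (1 + (-1 + (⅓)*64 + 26))*(114/12) = (1 + (-1 + 64/3 + 26))*(114*(1/12)) = (1 + 139/3)*(19/2) = (142/3)*(19/2) = 1349/3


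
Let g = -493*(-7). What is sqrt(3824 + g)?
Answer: 5*sqrt(291) ≈ 85.294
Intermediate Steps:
g = 3451
sqrt(3824 + g) = sqrt(3824 + 3451) = sqrt(7275) = 5*sqrt(291)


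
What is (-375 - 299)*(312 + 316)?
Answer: -423272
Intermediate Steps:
(-375 - 299)*(312 + 316) = -674*628 = -423272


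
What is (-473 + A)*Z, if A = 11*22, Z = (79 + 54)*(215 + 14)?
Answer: -7035567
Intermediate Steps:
Z = 30457 (Z = 133*229 = 30457)
A = 242
(-473 + A)*Z = (-473 + 242)*30457 = -231*30457 = -7035567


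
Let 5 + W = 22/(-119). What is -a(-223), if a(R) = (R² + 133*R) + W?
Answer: -2387713/119 ≈ -20065.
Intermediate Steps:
W = -617/119 (W = -5 + 22/(-119) = -5 + 22*(-1/119) = -5 - 22/119 = -617/119 ≈ -5.1849)
a(R) = -617/119 + R² + 133*R (a(R) = (R² + 133*R) - 617/119 = -617/119 + R² + 133*R)
-a(-223) = -(-617/119 + (-223)² + 133*(-223)) = -(-617/119 + 49729 - 29659) = -1*2387713/119 = -2387713/119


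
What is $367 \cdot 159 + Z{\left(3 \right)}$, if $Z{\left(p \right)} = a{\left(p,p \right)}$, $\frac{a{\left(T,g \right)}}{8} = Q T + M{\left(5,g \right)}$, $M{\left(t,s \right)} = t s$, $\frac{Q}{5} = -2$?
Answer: $58233$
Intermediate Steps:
$Q = -10$ ($Q = 5 \left(-2\right) = -10$)
$M{\left(t,s \right)} = s t$
$a{\left(T,g \right)} = - 80 T + 40 g$ ($a{\left(T,g \right)} = 8 \left(- 10 T + g 5\right) = 8 \left(- 10 T + 5 g\right) = - 80 T + 40 g$)
$Z{\left(p \right)} = - 40 p$ ($Z{\left(p \right)} = - 80 p + 40 p = - 40 p$)
$367 \cdot 159 + Z{\left(3 \right)} = 367 \cdot 159 - 120 = 58353 - 120 = 58233$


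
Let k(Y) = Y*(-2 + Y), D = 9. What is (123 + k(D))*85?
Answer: 15810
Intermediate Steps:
(123 + k(D))*85 = (123 + 9*(-2 + 9))*85 = (123 + 9*7)*85 = (123 + 63)*85 = 186*85 = 15810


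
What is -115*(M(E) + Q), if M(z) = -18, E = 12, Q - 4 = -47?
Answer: 7015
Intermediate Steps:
Q = -43 (Q = 4 - 47 = -43)
-115*(M(E) + Q) = -115*(-18 - 43) = -115*(-61) = 7015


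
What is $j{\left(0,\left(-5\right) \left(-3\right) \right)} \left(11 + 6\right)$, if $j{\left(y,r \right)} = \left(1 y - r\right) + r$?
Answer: $0$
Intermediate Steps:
$j{\left(y,r \right)} = y$ ($j{\left(y,r \right)} = \left(y - r\right) + r = y$)
$j{\left(0,\left(-5\right) \left(-3\right) \right)} \left(11 + 6\right) = 0 \left(11 + 6\right) = 0 \cdot 17 = 0$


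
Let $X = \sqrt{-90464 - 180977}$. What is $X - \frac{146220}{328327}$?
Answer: $- \frac{146220}{328327} + 521 i \approx -0.44535 + 521.0 i$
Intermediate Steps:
$X = 521 i$ ($X = \sqrt{-271441} = 521 i \approx 521.0 i$)
$X - \frac{146220}{328327} = 521 i - \frac{146220}{328327} = - \frac{146220}{328327} + 521 i$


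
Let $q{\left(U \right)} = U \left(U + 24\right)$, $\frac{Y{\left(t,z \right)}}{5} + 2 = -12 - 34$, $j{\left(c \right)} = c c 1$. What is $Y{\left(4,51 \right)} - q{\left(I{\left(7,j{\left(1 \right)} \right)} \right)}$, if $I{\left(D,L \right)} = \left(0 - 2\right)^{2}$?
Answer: $-352$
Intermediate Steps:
$j{\left(c \right)} = c^{2}$ ($j{\left(c \right)} = c^{2} \cdot 1 = c^{2}$)
$I{\left(D,L \right)} = 4$ ($I{\left(D,L \right)} = \left(-2\right)^{2} = 4$)
$Y{\left(t,z \right)} = -240$ ($Y{\left(t,z \right)} = -10 + 5 \left(-12 - 34\right) = -10 + 5 \left(-46\right) = -10 - 230 = -240$)
$q{\left(U \right)} = U \left(24 + U\right)$
$Y{\left(4,51 \right)} - q{\left(I{\left(7,j{\left(1 \right)} \right)} \right)} = -240 - 4 \left(24 + 4\right) = -240 - 4 \cdot 28 = -240 - 112 = -352$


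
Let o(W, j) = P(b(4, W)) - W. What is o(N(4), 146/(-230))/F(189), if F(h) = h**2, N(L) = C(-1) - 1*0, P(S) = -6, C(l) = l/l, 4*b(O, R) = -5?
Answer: -1/5103 ≈ -0.00019596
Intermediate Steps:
b(O, R) = -5/4 (b(O, R) = (1/4)*(-5) = -5/4)
C(l) = 1
N(L) = 1 (N(L) = 1 - 1*0 = 1 + 0 = 1)
o(W, j) = -6 - W
o(N(4), 146/(-230))/F(189) = (-6 - 1*1)/(189**2) = (-6 - 1)/35721 = -7*1/35721 = -1/5103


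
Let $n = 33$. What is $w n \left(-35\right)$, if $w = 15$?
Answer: $-17325$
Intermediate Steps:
$w n \left(-35\right) = 15 \cdot 33 \left(-35\right) = 495 \left(-35\right) = -17325$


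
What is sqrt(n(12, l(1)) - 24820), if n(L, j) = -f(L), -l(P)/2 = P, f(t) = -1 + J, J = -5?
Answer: I*sqrt(24814) ≈ 157.52*I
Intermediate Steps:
f(t) = -6 (f(t) = -1 - 5 = -6)
l(P) = -2*P
n(L, j) = 6 (n(L, j) = -1*(-6) = 6)
sqrt(n(12, l(1)) - 24820) = sqrt(6 - 24820) = sqrt(-24814) = I*sqrt(24814)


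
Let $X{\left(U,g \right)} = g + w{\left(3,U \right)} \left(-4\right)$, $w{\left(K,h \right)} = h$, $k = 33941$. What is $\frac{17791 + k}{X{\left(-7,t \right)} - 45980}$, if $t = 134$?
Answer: $- \frac{25866}{22909} \approx -1.1291$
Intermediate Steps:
$X{\left(U,g \right)} = g - 4 U$ ($X{\left(U,g \right)} = g + U \left(-4\right) = g - 4 U$)
$\frac{17791 + k}{X{\left(-7,t \right)} - 45980} = \frac{17791 + 33941}{\left(134 - -28\right) - 45980} = \frac{51732}{\left(134 + 28\right) - 45980} = \frac{51732}{162 - 45980} = \frac{51732}{-45818} = 51732 \left(- \frac{1}{45818}\right) = - \frac{25866}{22909}$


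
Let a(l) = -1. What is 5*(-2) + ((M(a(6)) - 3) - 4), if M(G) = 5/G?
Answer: -22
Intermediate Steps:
5*(-2) + ((M(a(6)) - 3) - 4) = 5*(-2) + ((5/(-1) - 3) - 4) = -10 + ((5*(-1) - 3) - 4) = -10 + ((-5 - 3) - 4) = -10 + (-8 - 4) = -10 - 12 = -22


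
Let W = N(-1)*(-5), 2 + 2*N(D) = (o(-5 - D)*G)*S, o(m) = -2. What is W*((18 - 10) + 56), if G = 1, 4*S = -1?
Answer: 240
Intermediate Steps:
S = -1/4 (S = (1/4)*(-1) = -1/4 ≈ -0.25000)
N(D) = -3/4 (N(D) = -1 + (-2*1*(-1/4))/2 = -1 + (-2*(-1/4))/2 = -1 + (1/2)*(1/2) = -1 + 1/4 = -3/4)
W = 15/4 (W = -3/4*(-5) = 15/4 ≈ 3.7500)
W*((18 - 10) + 56) = 15*((18 - 10) + 56)/4 = 15*(8 + 56)/4 = (15/4)*64 = 240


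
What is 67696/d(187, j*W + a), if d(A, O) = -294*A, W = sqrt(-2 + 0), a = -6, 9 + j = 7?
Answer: -33848/27489 ≈ -1.2313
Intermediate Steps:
j = -2 (j = -9 + 7 = -2)
W = I*sqrt(2) (W = sqrt(-2) = I*sqrt(2) ≈ 1.4142*I)
67696/d(187, j*W + a) = 67696/((-294*187)) = 67696/(-54978) = 67696*(-1/54978) = -33848/27489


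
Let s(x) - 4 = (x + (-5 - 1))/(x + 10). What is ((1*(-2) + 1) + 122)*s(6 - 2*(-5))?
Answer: 6897/13 ≈ 530.54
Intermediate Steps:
s(x) = 4 + (-6 + x)/(10 + x) (s(x) = 4 + (x + (-5 - 1))/(x + 10) = 4 + (x - 6)/(10 + x) = 4 + (-6 + x)/(10 + x))
((1*(-2) + 1) + 122)*s(6 - 2*(-5)) = ((1*(-2) + 1) + 122)*((34 + 5*(6 - 2*(-5)))/(10 + (6 - 2*(-5)))) = ((-2 + 1) + 122)*((34 + 5*(6 + 10))/(10 + (6 + 10))) = (-1 + 122)*((34 + 5*16)/(10 + 16)) = 121*((34 + 80)/26) = 121*((1/26)*114) = 121*(57/13) = 6897/13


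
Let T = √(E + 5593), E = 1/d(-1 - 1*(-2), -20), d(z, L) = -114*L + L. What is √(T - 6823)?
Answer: √(-8712288700 + 1130*√7141702265)/1130 ≈ 82.147*I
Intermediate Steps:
d(z, L) = -113*L
E = 1/2260 (E = 1/(-113*(-20)) = 1/2260 ≈ 0.00044248)
T = √7141702265/1130 (T = √(1/2260 + 5593) = √(12640181/2260) = √7141702265/1130 ≈ 74.786)
√(T - 6823) = √(√7141702265/1130 - 6823) = √(-6823 + √7141702265/1130)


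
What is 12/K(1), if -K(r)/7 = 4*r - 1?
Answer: -4/7 ≈ -0.57143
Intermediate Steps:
K(r) = 7 - 28*r (K(r) = -7*(4*r - 1) = -7*(-1 + 4*r) = 7 - 28*r)
12/K(1) = 12/(7 - 28*1) = 12/(7 - 28) = 12/(-21) = 12*(-1/21) = -4/7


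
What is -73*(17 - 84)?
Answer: 4891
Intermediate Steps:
-73*(17 - 84) = -73*(-67) = 4891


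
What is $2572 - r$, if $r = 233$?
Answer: $2339$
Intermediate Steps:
$2572 - r = 2572 - 233 = 2339$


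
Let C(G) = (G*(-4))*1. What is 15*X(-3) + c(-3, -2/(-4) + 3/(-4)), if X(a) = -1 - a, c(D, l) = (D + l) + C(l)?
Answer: 111/4 ≈ 27.750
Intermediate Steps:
C(G) = -4*G (C(G) = -4*G*1 = -4*G)
c(D, l) = D - 3*l (c(D, l) = (D + l) - 4*l = D - 3*l)
15*X(-3) + c(-3, -2/(-4) + 3/(-4)) = 15*(-1 - 1*(-3)) + (-3 - 3*(-2/(-4) + 3/(-4))) = 15*(-1 + 3) + (-3 - 3*(-2*(-¼) + 3*(-¼))) = 15*2 + (-3 - 3*(½ - ¾)) = 30 + (-3 - 3*(-¼)) = 30 + (-3 + ¾) = 30 - 9/4 = 111/4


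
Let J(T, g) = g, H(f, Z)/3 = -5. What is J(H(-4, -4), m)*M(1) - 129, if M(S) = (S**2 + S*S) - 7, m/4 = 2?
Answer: -169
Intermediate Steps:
m = 8 (m = 4*2 = 8)
H(f, Z) = -15 (H(f, Z) = 3*(-5) = -15)
M(S) = -7 + 2*S**2 (M(S) = (S**2 + S**2) - 7 = 2*S**2 - 7 = -7 + 2*S**2)
J(H(-4, -4), m)*M(1) - 129 = 8*(-7 + 2*1**2) - 129 = 8*(-7 + 2*1) - 129 = 8*(-7 + 2) - 129 = 8*(-5) - 129 = -40 - 129 = -169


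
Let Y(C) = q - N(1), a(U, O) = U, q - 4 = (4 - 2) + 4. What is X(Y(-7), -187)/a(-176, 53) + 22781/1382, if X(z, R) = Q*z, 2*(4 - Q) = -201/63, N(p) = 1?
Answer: 27579037/1702624 ≈ 16.198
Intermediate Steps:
q = 10 (q = 4 + ((4 - 2) + 4) = 4 + (2 + 4) = 4 + 6 = 10)
Q = 235/42 (Q = 4 - (-201)/(2*63) = 4 - 1/2*(-67/21) = 4 + 67/42 = 235/42 ≈ 5.5952)
Y(C) = 9 (Y(C) = 10 - 1*1 = 10 - 1 = 9)
X(z, R) = 235*z/42
X(Y(-7), -187)/a(-176, 53) + 22781/1382 = ((235/42)*9)/(-176) + 22781/1382 = (705/14)*(-1/176) + 22781*(1/1382) = -705/2464 + 22781/1382 = 27579037/1702624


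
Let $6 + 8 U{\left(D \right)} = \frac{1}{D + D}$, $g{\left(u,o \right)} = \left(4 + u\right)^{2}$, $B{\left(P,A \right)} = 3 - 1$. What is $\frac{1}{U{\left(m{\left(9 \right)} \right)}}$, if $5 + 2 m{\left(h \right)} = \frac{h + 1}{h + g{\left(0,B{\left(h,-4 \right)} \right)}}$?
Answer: $- \frac{184}{143} \approx -1.2867$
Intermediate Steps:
$B{\left(P,A \right)} = 2$ ($B{\left(P,A \right)} = 3 - 1 = 2$)
$m{\left(h \right)} = - \frac{5}{2} + \frac{1 + h}{2 \left(16 + h\right)}$ ($m{\left(h \right)} = - \frac{5}{2} + \frac{\left(h + 1\right) \frac{1}{h + \left(4 + 0\right)^{2}}}{2} = - \frac{5}{2} + \frac{\left(1 + h\right) \frac{1}{h + 4^{2}}}{2} = - \frac{5}{2} + \frac{\left(1 + h\right) \frac{1}{h + 16}}{2} = - \frac{5}{2} + \frac{\left(1 + h\right) \frac{1}{16 + h}}{2} = - \frac{5}{2} + \frac{\frac{1}{16 + h} \left(1 + h\right)}{2} = - \frac{5}{2} + \frac{1 + h}{2 \left(16 + h\right)}$)
$U{\left(D \right)} = - \frac{3}{4} + \frac{1}{16 D}$ ($U{\left(D \right)} = - \frac{3}{4} + \frac{1}{8 \left(D + D\right)} = - \frac{3}{4} + \frac{1}{8 \cdot 2 D} = - \frac{3}{4} + \frac{\frac{1}{2} \frac{1}{D}}{8} = - \frac{3}{4} + \frac{1}{16 D}$)
$\frac{1}{U{\left(m{\left(9 \right)} \right)}} = \frac{1}{\frac{1}{16} \frac{1}{\frac{1}{2} \frac{1}{16 + 9} \left(-79 - 36\right)} \left(1 - 12 \frac{-79 - 36}{2 \left(16 + 9\right)}\right)} = \frac{1}{\frac{1}{16} \frac{1}{\frac{1}{2} \cdot \frac{1}{25} \left(-79 - 36\right)} \left(1 - 12 \frac{-79 - 36}{2 \cdot 25}\right)} = \frac{1}{\frac{1}{16} \frac{1}{\frac{1}{2} \cdot \frac{1}{25} \left(-115\right)} \left(1 - 12 \cdot \frac{1}{2} \cdot \frac{1}{25} \left(-115\right)\right)} = \frac{1}{\frac{1}{16} \frac{1}{- \frac{23}{10}} \left(1 - - \frac{138}{5}\right)} = \frac{1}{\frac{1}{16} \left(- \frac{10}{23}\right) \left(1 + \frac{138}{5}\right)} = \frac{1}{\frac{1}{16} \left(- \frac{10}{23}\right) \frac{143}{5}} = \frac{1}{- \frac{143}{184}} = - \frac{184}{143}$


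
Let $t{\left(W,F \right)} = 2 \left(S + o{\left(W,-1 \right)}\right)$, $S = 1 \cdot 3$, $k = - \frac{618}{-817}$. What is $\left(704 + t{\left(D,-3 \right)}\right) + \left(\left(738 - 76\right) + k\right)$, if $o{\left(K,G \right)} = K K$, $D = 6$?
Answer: $\frac{1180366}{817} \approx 1444.8$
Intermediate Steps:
$k = \frac{618}{817}$ ($k = \left(-618\right) \left(- \frac{1}{817}\right) = \frac{618}{817} \approx 0.75643$)
$o{\left(K,G \right)} = K^{2}$
$S = 3$
$t{\left(W,F \right)} = 6 + 2 W^{2}$ ($t{\left(W,F \right)} = 2 \left(3 + W^{2}\right) = 6 + 2 W^{2}$)
$\left(704 + t{\left(D,-3 \right)}\right) + \left(\left(738 - 76\right) + k\right) = \left(704 + \left(6 + 2 \cdot 6^{2}\right)\right) + \left(\left(738 - 76\right) + \frac{618}{817}\right) = \left(704 + \left(6 + 2 \cdot 36\right)\right) + \left(662 + \frac{618}{817}\right) = \left(704 + \left(6 + 72\right)\right) + \frac{541472}{817} = \left(704 + 78\right) + \frac{541472}{817} = 782 + \frac{541472}{817} = \frac{1180366}{817}$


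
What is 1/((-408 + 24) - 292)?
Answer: -1/676 ≈ -0.0014793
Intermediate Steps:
1/((-408 + 24) - 292) = 1/(-384 - 292) = 1/(-676) = -1/676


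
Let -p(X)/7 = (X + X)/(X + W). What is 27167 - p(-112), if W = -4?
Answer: 788235/29 ≈ 27181.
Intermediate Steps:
p(X) = -14*X/(-4 + X) (p(X) = -7*(X + X)/(X - 4) = -7*2*X/(-4 + X) = -14*X/(-4 + X))
27167 - p(-112) = 27167 - (-14)*(-112)/(-4 - 112) = 27167 - (-14)*(-112)/(-116) = 27167 - (-14)*(-112)*(-1)/116 = 27167 - 1*(-392/29) = 27167 + 392/29 = 788235/29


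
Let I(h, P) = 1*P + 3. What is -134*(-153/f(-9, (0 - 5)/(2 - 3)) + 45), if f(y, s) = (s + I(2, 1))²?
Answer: -51992/9 ≈ -5776.9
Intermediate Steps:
I(h, P) = 3 + P (I(h, P) = P + 3 = 3 + P)
f(y, s) = (4 + s)² (f(y, s) = (s + (3 + 1))² = (s + 4)² = (4 + s)²)
-134*(-153/f(-9, (0 - 5)/(2 - 3)) + 45) = -134*(-153/(4 + (0 - 5)/(2 - 3))² + 45) = -134*(-153/(4 - 5/(-1))² + 45) = -134*(-153/(4 - 5*(-1))² + 45) = -134*(-153/(4 + 5)² + 45) = -134*(-153/(9²) + 45) = -134*(-153/81 + 45) = -134*(-153*1/81 + 45) = -134*(-17/9 + 45) = -134*388/9 = -51992/9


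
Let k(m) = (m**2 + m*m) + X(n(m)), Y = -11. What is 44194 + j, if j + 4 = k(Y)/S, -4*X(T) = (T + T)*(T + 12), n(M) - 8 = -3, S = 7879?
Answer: 696346419/15758 ≈ 44190.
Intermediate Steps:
n(M) = 5 (n(M) = 8 - 3 = 5)
X(T) = -T*(12 + T)/2 (X(T) = -(T + T)*(T + 12)/4 = -2*T*(12 + T)/4 = -T*(12 + T)/2)
k(m) = -85/2 + 2*m**2 (k(m) = (m**2 + m*m) - 1/2*5*(12 + 5) = (m**2 + m**2) - 1/2*5*17 = 2*m**2 - 85/2 = -85/2 + 2*m**2)
j = -62633/15758 (j = -4 + (-85/2 + 2*(-11)**2)/7879 = -4 + (-85/2 + 2*121)*(1/7879) = -4 + (-85/2 + 242)*(1/7879) = -4 + (399/2)*(1/7879) = -4 + 399/15758 = -62633/15758 ≈ -3.9747)
44194 + j = 44194 - 62633/15758 = 696346419/15758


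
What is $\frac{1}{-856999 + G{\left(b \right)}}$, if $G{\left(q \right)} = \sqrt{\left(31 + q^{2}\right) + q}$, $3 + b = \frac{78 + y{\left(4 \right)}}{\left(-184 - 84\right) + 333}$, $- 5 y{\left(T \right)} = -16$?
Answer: $- \frac{90520519375}{77575994580442414} - \frac{325 \sqrt{3413211}}{77575994580442414} \approx -1.1669 \cdot 10^{-6}$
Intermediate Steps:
$y{\left(T \right)} = \frac{16}{5}$ ($y{\left(T \right)} = \left(- \frac{1}{5}\right) \left(-16\right) = \frac{16}{5}$)
$b = - \frac{569}{325}$ ($b = -3 + \frac{78 + \frac{16}{5}}{\left(-184 - 84\right) + 333} = -3 + \frac{406}{5 \left(-268 + 333\right)} = -3 + \frac{406}{5 \cdot 65} = -3 + \frac{406}{5} \cdot \frac{1}{65} = -3 + \frac{406}{325} = - \frac{569}{325} \approx -1.7508$)
$G{\left(q \right)} = \sqrt{31 + q + q^{2}}$
$\frac{1}{-856999 + G{\left(b \right)}} = \frac{1}{-856999 + \sqrt{31 - \frac{569}{325} + \left(- \frac{569}{325}\right)^{2}}} = \frac{1}{-856999 + \sqrt{31 - \frac{569}{325} + \frac{323761}{105625}}} = \frac{1}{-856999 + \sqrt{\frac{3413211}{105625}}} = \frac{1}{-856999 + \frac{\sqrt{3413211}}{325}}$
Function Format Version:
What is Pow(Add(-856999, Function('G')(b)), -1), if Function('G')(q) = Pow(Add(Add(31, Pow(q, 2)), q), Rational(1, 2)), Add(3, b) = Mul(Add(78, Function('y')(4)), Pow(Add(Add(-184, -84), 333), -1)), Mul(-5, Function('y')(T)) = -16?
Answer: Add(Rational(-90520519375, 77575994580442414), Mul(Rational(-325, 77575994580442414), Pow(3413211, Rational(1, 2)))) ≈ -1.1669e-6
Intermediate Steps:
Function('y')(T) = Rational(16, 5) (Function('y')(T) = Mul(Rational(-1, 5), -16) = Rational(16, 5))
b = Rational(-569, 325) (b = Add(-3, Mul(Add(78, Rational(16, 5)), Pow(Add(Add(-184, -84), 333), -1))) = Add(-3, Mul(Rational(406, 5), Pow(Add(-268, 333), -1))) = Add(-3, Mul(Rational(406, 5), Pow(65, -1))) = Add(-3, Mul(Rational(406, 5), Rational(1, 65))) = Add(-3, Rational(406, 325)) = Rational(-569, 325) ≈ -1.7508)
Function('G')(q) = Pow(Add(31, q, Pow(q, 2)), Rational(1, 2))
Pow(Add(-856999, Function('G')(b)), -1) = Pow(Add(-856999, Pow(Add(31, Rational(-569, 325), Pow(Rational(-569, 325), 2)), Rational(1, 2))), -1) = Pow(Add(-856999, Pow(Add(31, Rational(-569, 325), Rational(323761, 105625)), Rational(1, 2))), -1) = Pow(Add(-856999, Pow(Rational(3413211, 105625), Rational(1, 2))), -1) = Pow(Add(-856999, Mul(Rational(1, 325), Pow(3413211, Rational(1, 2)))), -1)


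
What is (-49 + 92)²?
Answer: 1849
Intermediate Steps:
(-49 + 92)² = 43² = 1849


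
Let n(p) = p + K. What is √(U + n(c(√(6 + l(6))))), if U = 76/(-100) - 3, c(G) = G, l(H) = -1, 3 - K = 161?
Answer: √(-4044 + 25*√5)/5 ≈ 12.63*I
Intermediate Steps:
K = -158 (K = 3 - 1*161 = 3 - 161 = -158)
U = -94/25 (U = -1/100*76 - 3 = -19/25 - 3 = -94/25 ≈ -3.7600)
n(p) = -158 + p (n(p) = p - 158 = -158 + p)
√(U + n(c(√(6 + l(6))))) = √(-94/25 + (-158 + √(6 - 1))) = √(-94/25 + (-158 + √5)) = √(-4044/25 + √5)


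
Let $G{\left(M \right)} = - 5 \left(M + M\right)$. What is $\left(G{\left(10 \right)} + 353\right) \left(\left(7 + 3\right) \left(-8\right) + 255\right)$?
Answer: $44275$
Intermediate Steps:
$G{\left(M \right)} = - 10 M$ ($G{\left(M \right)} = - 5 \cdot 2 M = - 10 M$)
$\left(G{\left(10 \right)} + 353\right) \left(\left(7 + 3\right) \left(-8\right) + 255\right) = \left(\left(-10\right) 10 + 353\right) \left(\left(7 + 3\right) \left(-8\right) + 255\right) = \left(-100 + 353\right) \left(10 \left(-8\right) + 255\right) = 253 \left(-80 + 255\right) = 253 \cdot 175 = 44275$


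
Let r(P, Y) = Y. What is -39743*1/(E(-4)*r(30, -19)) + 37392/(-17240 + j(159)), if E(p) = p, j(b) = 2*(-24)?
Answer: -86239847/164236 ≈ -525.10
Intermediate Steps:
j(b) = -48
-39743*1/(E(-4)*r(30, -19)) + 37392/(-17240 + j(159)) = -39743/((-4*(-19))) + 37392/(-17240 - 48) = -39743/76 + 37392/(-17288) = -39743*1/76 + 37392*(-1/17288) = -39743/76 - 4674/2161 = -86239847/164236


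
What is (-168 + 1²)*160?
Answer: -26720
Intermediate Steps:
(-168 + 1²)*160 = (-168 + 1)*160 = -167*160 = -26720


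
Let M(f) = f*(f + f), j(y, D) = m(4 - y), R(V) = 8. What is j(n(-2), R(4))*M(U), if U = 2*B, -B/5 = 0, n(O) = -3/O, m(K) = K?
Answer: 0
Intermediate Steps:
B = 0 (B = -5*0 = 0)
j(y, D) = 4 - y
U = 0 (U = 2*0 = 0)
M(f) = 2*f**2 (M(f) = f*(2*f) = 2*f**2)
j(n(-2), R(4))*M(U) = (4 - (-3)/(-2))*(2*0**2) = (4 - (-3)*(-1)/2)*(2*0) = (4 - 1*3/2)*0 = (4 - 3/2)*0 = (5/2)*0 = 0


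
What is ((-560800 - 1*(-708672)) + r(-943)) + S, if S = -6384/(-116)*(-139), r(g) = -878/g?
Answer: 3834682154/27347 ≈ 1.4022e+5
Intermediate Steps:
S = -221844/29 (S = -6384*(-1)/116*(-139) = -133*(-12/29)*(-139) = (1596/29)*(-139) = -221844/29 ≈ -7649.8)
((-560800 - 1*(-708672)) + r(-943)) + S = ((-560800 - 1*(-708672)) - 878/(-943)) - 221844/29 = ((-560800 + 708672) - 878*(-1/943)) - 221844/29 = (147872 + 878/943) - 221844/29 = 139444174/943 - 221844/29 = 3834682154/27347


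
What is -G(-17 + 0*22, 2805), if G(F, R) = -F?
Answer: -17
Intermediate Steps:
-G(-17 + 0*22, 2805) = -(-1)*(-17 + 0*22) = -(-1)*(-17 + 0) = -(-1)*(-17) = -1*17 = -17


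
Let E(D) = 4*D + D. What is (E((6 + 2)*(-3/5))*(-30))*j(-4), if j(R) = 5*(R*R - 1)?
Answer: 54000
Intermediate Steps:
j(R) = -5 + 5*R² (j(R) = 5*(R² - 1) = 5*(-1 + R²) = -5 + 5*R²)
E(D) = 5*D
(E((6 + 2)*(-3/5))*(-30))*j(-4) = ((5*((6 + 2)*(-3/5)))*(-30))*(-5 + 5*(-4)²) = ((5*(8*(-3*⅕)))*(-30))*(-5 + 5*16) = ((5*(8*(-⅗)))*(-30))*(-5 + 80) = ((5*(-24/5))*(-30))*75 = -24*(-30)*75 = 720*75 = 54000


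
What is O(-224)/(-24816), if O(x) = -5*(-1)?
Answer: -5/24816 ≈ -0.00020148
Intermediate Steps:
O(x) = 5
O(-224)/(-24816) = 5/(-24816) = 5*(-1/24816) = -5/24816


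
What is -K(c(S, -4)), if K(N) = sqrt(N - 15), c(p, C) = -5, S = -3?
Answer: -2*I*sqrt(5) ≈ -4.4721*I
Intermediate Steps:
K(N) = sqrt(-15 + N)
-K(c(S, -4)) = -sqrt(-15 - 5) = -sqrt(-20) = -2*I*sqrt(5)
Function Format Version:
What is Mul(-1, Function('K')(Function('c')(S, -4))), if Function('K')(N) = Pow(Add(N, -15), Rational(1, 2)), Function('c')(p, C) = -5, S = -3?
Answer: Mul(-2, I, Pow(5, Rational(1, 2))) ≈ Mul(-4.4721, I)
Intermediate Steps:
Function('K')(N) = Pow(Add(-15, N), Rational(1, 2))
Mul(-1, Function('K')(Function('c')(S, -4))) = Mul(-1, Pow(Add(-15, -5), Rational(1, 2))) = Mul(-1, Pow(-20, Rational(1, 2))) = Mul(-1, Mul(2, I, Pow(5, Rational(1, 2)))) = Mul(-2, I, Pow(5, Rational(1, 2)))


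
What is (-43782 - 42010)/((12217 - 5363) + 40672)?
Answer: -42896/23763 ≈ -1.8052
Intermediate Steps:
(-43782 - 42010)/((12217 - 5363) + 40672) = -85792/(6854 + 40672) = -85792/47526 = -85792*1/47526 = -42896/23763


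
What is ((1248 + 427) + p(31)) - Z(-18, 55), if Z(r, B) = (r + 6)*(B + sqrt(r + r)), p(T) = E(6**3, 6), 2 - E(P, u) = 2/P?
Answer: 252395/108 + 72*I ≈ 2337.0 + 72.0*I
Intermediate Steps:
E(P, u) = 2 - 2/P
p(T) = 215/108 (p(T) = 2 - 2/(6**3) = 2 - 2/216 = 2 - 2*1/216 = 2 - 1/108 = 215/108)
Z(r, B) = (6 + r)*(B + sqrt(2)*sqrt(r)) (Z(r, B) = (6 + r)*(B + sqrt(2*r)) = (6 + r)*(B + sqrt(2)*sqrt(r)))
((1248 + 427) + p(31)) - Z(-18, 55) = ((1248 + 427) + 215/108) - (6*55 + 55*(-18) + sqrt(2)*(-18)**(3/2) + 6*sqrt(2)*sqrt(-18)) = (1675 + 215/108) - (330 - 990 + sqrt(2)*(-54*I*sqrt(2)) + 6*sqrt(2)*(3*I*sqrt(2))) = 181115/108 - (330 - 990 - 108*I + 36*I) = 181115/108 - (-660 - 72*I) = 181115/108 + (660 + 72*I) = 252395/108 + 72*I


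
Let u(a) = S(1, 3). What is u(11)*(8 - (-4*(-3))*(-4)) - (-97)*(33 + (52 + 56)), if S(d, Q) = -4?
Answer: 13453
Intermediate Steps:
u(a) = -4
u(11)*(8 - (-4*(-3))*(-4)) - (-97)*(33 + (52 + 56)) = -4*(8 - (-4*(-3))*(-4)) - (-97)*(33 + (52 + 56)) = -4*(8 - 12*(-4)) - (-97)*(33 + 108) = -4*(8 - 1*(-48)) - (-97)*141 = -4*(8 + 48) - 1*(-13677) = -4*56 + 13677 = -224 + 13677 = 13453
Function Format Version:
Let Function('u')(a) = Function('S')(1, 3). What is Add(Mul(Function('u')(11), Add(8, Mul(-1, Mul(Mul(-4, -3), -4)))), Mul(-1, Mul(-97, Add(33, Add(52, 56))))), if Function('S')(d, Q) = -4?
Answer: 13453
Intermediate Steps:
Function('u')(a) = -4
Add(Mul(Function('u')(11), Add(8, Mul(-1, Mul(Mul(-4, -3), -4)))), Mul(-1, Mul(-97, Add(33, Add(52, 56))))) = Add(Mul(-4, Add(8, Mul(-1, Mul(Mul(-4, -3), -4)))), Mul(-1, Mul(-97, Add(33, Add(52, 56))))) = Add(Mul(-4, Add(8, Mul(-1, Mul(12, -4)))), Mul(-1, Mul(-97, Add(33, 108)))) = Add(Mul(-4, Add(8, Mul(-1, -48))), Mul(-1, Mul(-97, 141))) = Add(Mul(-4, Add(8, 48)), Mul(-1, -13677)) = Add(Mul(-4, 56), 13677) = Add(-224, 13677) = 13453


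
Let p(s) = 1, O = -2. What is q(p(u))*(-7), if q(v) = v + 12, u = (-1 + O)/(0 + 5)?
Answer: -91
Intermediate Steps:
u = -⅗ (u = (-1 - 2)/(0 + 5) = -3/5 = -3*⅕ = -⅗ ≈ -0.60000)
q(v) = 12 + v
q(p(u))*(-7) = (12 + 1)*(-7) = 13*(-7) = -91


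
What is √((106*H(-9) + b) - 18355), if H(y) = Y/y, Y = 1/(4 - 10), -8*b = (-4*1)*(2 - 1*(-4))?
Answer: I*√1486353/9 ≈ 135.46*I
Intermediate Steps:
b = 3 (b = -(-4*1)*(2 - 1*(-4))/8 = -(-1)*(2 + 4)/2 = -(-1)*6/2 = -⅛*(-24) = 3)
Y = -⅙ (Y = 1/(-6) = -⅙ ≈ -0.16667)
H(y) = -1/(6*y)
√((106*H(-9) + b) - 18355) = √((106*(-⅙/(-9)) + 3) - 18355) = √((106*(-⅙*(-⅑)) + 3) - 18355) = √((106*(1/54) + 3) - 18355) = √((53/27 + 3) - 18355) = √(134/27 - 18355) = √(-495451/27) = I*√1486353/9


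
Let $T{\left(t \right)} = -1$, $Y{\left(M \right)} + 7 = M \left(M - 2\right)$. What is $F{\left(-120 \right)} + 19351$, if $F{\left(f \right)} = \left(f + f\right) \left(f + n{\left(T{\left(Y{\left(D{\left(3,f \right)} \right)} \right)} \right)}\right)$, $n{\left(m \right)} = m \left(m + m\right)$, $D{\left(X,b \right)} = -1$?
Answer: $47671$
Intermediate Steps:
$Y{\left(M \right)} = -7 + M \left(-2 + M\right)$ ($Y{\left(M \right)} = -7 + M \left(M - 2\right) = -7 + M \left(-2 + M\right)$)
$n{\left(m \right)} = 2 m^{2}$ ($n{\left(m \right)} = m 2 m = 2 m^{2}$)
$F{\left(f \right)} = 2 f \left(2 + f\right)$ ($F{\left(f \right)} = \left(f + f\right) \left(f + 2 \left(-1\right)^{2}\right) = 2 f \left(f + 2 \cdot 1\right) = 2 f \left(f + 2\right) = 2 f \left(2 + f\right)$)
$F{\left(-120 \right)} + 19351 = 2 \left(-120\right) \left(2 - 120\right) + 19351 = 2 \left(-120\right) \left(-118\right) + 19351 = 28320 + 19351 = 47671$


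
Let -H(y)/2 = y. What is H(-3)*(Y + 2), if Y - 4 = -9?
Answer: -18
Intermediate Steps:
H(y) = -2*y
Y = -5 (Y = 4 - 9 = -5)
H(-3)*(Y + 2) = (-2*(-3))*(-5 + 2) = 6*(-3) = -18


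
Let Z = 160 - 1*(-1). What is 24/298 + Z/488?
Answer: 29845/72712 ≈ 0.41045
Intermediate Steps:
Z = 161 (Z = 160 + 1 = 161)
24/298 + Z/488 = 24/298 + 161/488 = 24*(1/298) + 161*(1/488) = 12/149 + 161/488 = 29845/72712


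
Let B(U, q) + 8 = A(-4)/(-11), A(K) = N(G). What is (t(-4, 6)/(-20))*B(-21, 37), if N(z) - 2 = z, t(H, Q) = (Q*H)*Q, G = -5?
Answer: -612/11 ≈ -55.636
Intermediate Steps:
t(H, Q) = H*Q² (t(H, Q) = (H*Q)*Q = H*Q²)
N(z) = 2 + z
A(K) = -3 (A(K) = 2 - 5 = -3)
B(U, q) = -85/11 (B(U, q) = -8 - 3/(-11) = -8 - 3*(-1/11) = -8 + 3/11 = -85/11)
(t(-4, 6)/(-20))*B(-21, 37) = (-4*6²/(-20))*(-85/11) = (-4*36*(-1/20))*(-85/11) = -144*(-1/20)*(-85/11) = (36/5)*(-85/11) = -612/11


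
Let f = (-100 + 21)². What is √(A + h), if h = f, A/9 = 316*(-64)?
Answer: 5*I*√7031 ≈ 419.26*I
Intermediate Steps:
A = -182016 (A = 9*(316*(-64)) = 9*(-20224) = -182016)
f = 6241 (f = (-79)² = 6241)
h = 6241
√(A + h) = √(-182016 + 6241) = √(-175775) = 5*I*√7031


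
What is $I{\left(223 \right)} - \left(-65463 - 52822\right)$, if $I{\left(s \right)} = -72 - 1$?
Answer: $118212$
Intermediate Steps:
$I{\left(s \right)} = -73$ ($I{\left(s \right)} = -72 - 1 = -73$)
$I{\left(223 \right)} - \left(-65463 - 52822\right) = -73 - \left(-65463 - 52822\right) = -73 - -118285 = -73 + 118285 = 118212$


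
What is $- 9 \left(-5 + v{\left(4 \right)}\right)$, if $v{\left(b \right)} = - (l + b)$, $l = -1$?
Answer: $72$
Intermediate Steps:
$v{\left(b \right)} = 1 - b$ ($v{\left(b \right)} = - (-1 + b) = 1 - b$)
$- 9 \left(-5 + v{\left(4 \right)}\right) = - 9 \left(-5 + \left(1 - 4\right)\right) = - 9 \left(-5 - 3\right) = \left(-9\right) \left(-8\right) = 72$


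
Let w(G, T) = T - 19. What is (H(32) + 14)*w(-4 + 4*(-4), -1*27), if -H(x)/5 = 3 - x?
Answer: -7314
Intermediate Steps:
H(x) = -15 + 5*x (H(x) = -5*(3 - x) = -15 + 5*x)
w(G, T) = -19 + T
(H(32) + 14)*w(-4 + 4*(-4), -1*27) = ((-15 + 5*32) + 14)*(-19 - 1*27) = ((-15 + 160) + 14)*(-19 - 27) = (145 + 14)*(-46) = 159*(-46) = -7314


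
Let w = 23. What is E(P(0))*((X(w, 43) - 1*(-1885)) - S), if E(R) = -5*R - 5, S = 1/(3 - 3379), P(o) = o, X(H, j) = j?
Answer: -32544645/3376 ≈ -9640.0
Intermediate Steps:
S = -1/3376 (S = 1/(-3376) = -1/3376 ≈ -0.00029621)
E(R) = -5 - 5*R
E(P(0))*((X(w, 43) - 1*(-1885)) - S) = (-5 - 5*0)*((43 - 1*(-1885)) - 1*(-1/3376)) = (-5 + 0)*((43 + 1885) + 1/3376) = -5*(1928 + 1/3376) = -5*6508929/3376 = -32544645/3376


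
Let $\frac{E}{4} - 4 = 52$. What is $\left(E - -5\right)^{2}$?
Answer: $52441$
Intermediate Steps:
$E = 224$ ($E = 16 + 4 \cdot 52 = 16 + 208 = 224$)
$\left(E - -5\right)^{2} = \left(224 - -5\right)^{2} = \left(224 + \left(-1 + 6\right)\right)^{2} = \left(224 + 5\right)^{2} = 229^{2} = 52441$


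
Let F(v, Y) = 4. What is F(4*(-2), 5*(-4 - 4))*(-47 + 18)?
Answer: -116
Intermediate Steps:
F(4*(-2), 5*(-4 - 4))*(-47 + 18) = 4*(-47 + 18) = 4*(-29) = -116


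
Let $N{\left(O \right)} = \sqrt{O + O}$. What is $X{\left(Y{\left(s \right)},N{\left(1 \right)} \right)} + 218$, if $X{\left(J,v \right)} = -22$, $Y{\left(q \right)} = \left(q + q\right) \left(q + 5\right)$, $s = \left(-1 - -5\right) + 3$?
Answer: $196$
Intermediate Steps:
$N{\left(O \right)} = \sqrt{2} \sqrt{O}$ ($N{\left(O \right)} = \sqrt{2 O} = \sqrt{2} \sqrt{O}$)
$s = 7$ ($s = \left(-1 + 5\right) + 3 = 4 + 3 = 7$)
$Y{\left(q \right)} = 2 q \left(5 + q\right)$
$X{\left(Y{\left(s \right)},N{\left(1 \right)} \right)} + 218 = -22 + 218 = 196$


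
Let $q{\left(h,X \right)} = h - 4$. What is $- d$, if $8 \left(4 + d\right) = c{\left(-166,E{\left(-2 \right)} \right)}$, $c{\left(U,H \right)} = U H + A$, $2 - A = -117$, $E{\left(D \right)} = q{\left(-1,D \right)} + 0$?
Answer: $- \frac{917}{8} \approx -114.63$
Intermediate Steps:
$q{\left(h,X \right)} = -4 + h$
$E{\left(D \right)} = -5$ ($E{\left(D \right)} = \left(-4 - 1\right) + 0 = -5 + 0 = -5$)
$A = 119$ ($A = 2 - -117 = 2 + 117 = 119$)
$c{\left(U,H \right)} = 119 + H U$ ($c{\left(U,H \right)} = U H + 119 = H U + 119 = 119 + H U$)
$d = \frac{917}{8}$ ($d = -4 + \frac{119 - -830}{8} = -4 + \frac{119 + 830}{8} = -4 + \frac{1}{8} \cdot 949 = -4 + \frac{949}{8} = \frac{917}{8} \approx 114.63$)
$- d = \left(-1\right) \frac{917}{8} = - \frac{917}{8}$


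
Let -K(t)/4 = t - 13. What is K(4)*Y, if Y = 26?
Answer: 936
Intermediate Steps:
K(t) = 52 - 4*t (K(t) = -4*(t - 13) = -4*(-13 + t) = 52 - 4*t)
K(4)*Y = (52 - 4*4)*26 = (52 - 16)*26 = 36*26 = 936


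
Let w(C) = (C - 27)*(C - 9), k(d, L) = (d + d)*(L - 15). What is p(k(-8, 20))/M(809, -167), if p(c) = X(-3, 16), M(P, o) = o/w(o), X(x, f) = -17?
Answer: 580448/167 ≈ 3475.7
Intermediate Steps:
k(d, L) = 2*d*(-15 + L) (k(d, L) = (2*d)*(-15 + L) = 2*d*(-15 + L))
w(C) = (-27 + C)*(-9 + C)
M(P, o) = o/(243 + o² - 36*o)
p(c) = -17
p(k(-8, 20))/M(809, -167) = -17/((-167/(243 + (-167)² - 36*(-167)))) = -17/((-167/(243 + 27889 + 6012))) = -17/((-167/34144)) = -17/((-167*1/34144)) = -17/(-167/34144) = -17*(-34144/167) = 580448/167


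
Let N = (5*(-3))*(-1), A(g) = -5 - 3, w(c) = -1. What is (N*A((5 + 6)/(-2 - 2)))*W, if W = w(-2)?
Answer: 120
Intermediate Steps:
A(g) = -8
W = -1
N = 15 (N = -15*(-1) = 15)
(N*A((5 + 6)/(-2 - 2)))*W = (15*(-8))*(-1) = -120*(-1) = 120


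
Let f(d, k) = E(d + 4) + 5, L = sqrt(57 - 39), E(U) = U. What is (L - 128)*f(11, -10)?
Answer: -2560 + 60*sqrt(2) ≈ -2475.1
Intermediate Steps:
L = 3*sqrt(2) (L = sqrt(18) = 3*sqrt(2) ≈ 4.2426)
f(d, k) = 9 + d (f(d, k) = (d + 4) + 5 = (4 + d) + 5 = 9 + d)
(L - 128)*f(11, -10) = (3*sqrt(2) - 128)*(9 + 11) = (-128 + 3*sqrt(2))*20 = -2560 + 60*sqrt(2)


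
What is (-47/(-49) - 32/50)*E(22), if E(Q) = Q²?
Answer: 189244/1225 ≈ 154.48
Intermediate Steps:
(-47/(-49) - 32/50)*E(22) = (-47/(-49) - 32/50)*22² = (-47*(-1/49) - 32*1/50)*484 = (47/49 - 16/25)*484 = (391/1225)*484 = 189244/1225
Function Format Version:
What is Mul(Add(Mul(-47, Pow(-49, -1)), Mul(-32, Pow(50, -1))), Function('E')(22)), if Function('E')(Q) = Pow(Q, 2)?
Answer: Rational(189244, 1225) ≈ 154.48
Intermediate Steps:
Mul(Add(Mul(-47, Pow(-49, -1)), Mul(-32, Pow(50, -1))), Function('E')(22)) = Mul(Add(Mul(-47, Pow(-49, -1)), Mul(-32, Pow(50, -1))), Pow(22, 2)) = Mul(Add(Mul(-47, Rational(-1, 49)), Mul(-32, Rational(1, 50))), 484) = Mul(Add(Rational(47, 49), Rational(-16, 25)), 484) = Mul(Rational(391, 1225), 484) = Rational(189244, 1225)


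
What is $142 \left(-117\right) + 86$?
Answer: $-16528$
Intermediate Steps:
$142 \left(-117\right) + 86 = -16614 + 86 = -16528$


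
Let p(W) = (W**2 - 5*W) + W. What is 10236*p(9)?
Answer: 460620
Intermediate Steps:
p(W) = W**2 - 4*W
10236*p(9) = 10236*(9*(-4 + 9)) = 10236*(9*5) = 10236*45 = 460620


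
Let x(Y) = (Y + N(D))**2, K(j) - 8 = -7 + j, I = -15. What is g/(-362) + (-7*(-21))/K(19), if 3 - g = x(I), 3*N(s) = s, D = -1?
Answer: 260353/32580 ≈ 7.9912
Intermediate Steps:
N(s) = s/3
K(j) = 1 + j (K(j) = 8 + (-7 + j) = 1 + j)
x(Y) = (-1/3 + Y)**2 (x(Y) = (Y + (1/3)*(-1))**2 = (Y - 1/3)**2 = (-1/3 + Y)**2)
g = -2089/9 (g = 3 - (-1 + 3*(-15))**2/9 = 3 - (-1 - 45)**2/9 = 3 - (-46)**2/9 = 3 - 2116/9 = -2089/9 ≈ -232.11)
g/(-362) + (-7*(-21))/K(19) = -2089/9/(-362) + (-7*(-21))/(1 + 19) = -2089/9*(-1/362) + 147/20 = 2089/3258 + 147*(1/20) = 2089/3258 + 147/20 = 260353/32580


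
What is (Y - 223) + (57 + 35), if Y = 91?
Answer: -40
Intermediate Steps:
(Y - 223) + (57 + 35) = (91 - 223) + (57 + 35) = -132 + 92 = -40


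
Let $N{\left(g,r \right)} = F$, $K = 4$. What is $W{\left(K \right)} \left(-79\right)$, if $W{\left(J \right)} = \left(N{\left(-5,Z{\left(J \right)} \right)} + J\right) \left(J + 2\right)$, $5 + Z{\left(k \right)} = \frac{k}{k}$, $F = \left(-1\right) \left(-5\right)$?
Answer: $-4266$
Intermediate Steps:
$F = 5$
$Z{\left(k \right)} = -4$ ($Z{\left(k \right)} = -5 + \frac{k}{k} = -5 + 1 = -4$)
$N{\left(g,r \right)} = 5$
$W{\left(J \right)} = \left(2 + J\right) \left(5 + J\right)$ ($W{\left(J \right)} = \left(5 + J\right) \left(J + 2\right) = \left(5 + J\right) \left(2 + J\right) = \left(2 + J\right) \left(5 + J\right)$)
$W{\left(K \right)} \left(-79\right) = \left(10 + 4^{2} + 7 \cdot 4\right) \left(-79\right) = \left(10 + 16 + 28\right) \left(-79\right) = 54 \left(-79\right) = -4266$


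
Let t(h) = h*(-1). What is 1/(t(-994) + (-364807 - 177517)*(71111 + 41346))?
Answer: -1/60988129074 ≈ -1.6397e-11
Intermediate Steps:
t(h) = -h
1/(t(-994) + (-364807 - 177517)*(71111 + 41346)) = 1/(-1*(-994) + (-364807 - 177517)*(71111 + 41346)) = 1/(994 - 542324*112457) = 1/(994 - 60988130068) = 1/(-60988129074) = -1/60988129074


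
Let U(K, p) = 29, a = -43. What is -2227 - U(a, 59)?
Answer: -2256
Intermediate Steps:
-2227 - U(a, 59) = -2227 - 1*29 = -2227 - 29 = -2256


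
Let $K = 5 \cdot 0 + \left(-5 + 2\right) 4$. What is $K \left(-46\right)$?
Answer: $552$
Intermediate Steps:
$K = -12$ ($K = 0 - 12 = -12$)
$K \left(-46\right) = \left(-12\right) \left(-46\right) = 552$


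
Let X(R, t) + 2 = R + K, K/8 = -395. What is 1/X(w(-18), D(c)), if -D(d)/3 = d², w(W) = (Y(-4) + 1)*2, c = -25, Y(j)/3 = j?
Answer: -1/3184 ≈ -0.00031407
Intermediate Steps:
K = -3160 (K = 8*(-395) = -3160)
Y(j) = 3*j
w(W) = -22 (w(W) = (3*(-4) + 1)*2 = (-12 + 1)*2 = -11*2 = -22)
D(d) = -3*d²
X(R, t) = -3162 + R (X(R, t) = -2 + (R - 3160) = -2 + (-3160 + R) = -3162 + R)
1/X(w(-18), D(c)) = 1/(-3162 - 22) = 1/(-3184) = -1/3184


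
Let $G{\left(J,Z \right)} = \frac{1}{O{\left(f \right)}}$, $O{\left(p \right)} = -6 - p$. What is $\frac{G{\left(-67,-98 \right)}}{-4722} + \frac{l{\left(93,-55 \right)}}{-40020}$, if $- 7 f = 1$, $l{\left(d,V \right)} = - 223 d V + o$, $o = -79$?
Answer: $- \frac{3066883036}{107610445} \approx -28.5$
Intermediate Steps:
$l{\left(d,V \right)} = -79 - 223 V d$ ($l{\left(d,V \right)} = - 223 d V - 79 = - 223 V d - 79 = -79 - 223 V d$)
$f = - \frac{1}{7}$ ($f = \left(- \frac{1}{7}\right) 1 = - \frac{1}{7} \approx -0.14286$)
$G{\left(J,Z \right)} = - \frac{7}{41}$ ($G{\left(J,Z \right)} = \frac{1}{-6 - - \frac{1}{7}} = \frac{1}{-6 + \frac{1}{7}} = \frac{1}{- \frac{41}{7}} = - \frac{7}{41}$)
$\frac{G{\left(-67,-98 \right)}}{-4722} + \frac{l{\left(93,-55 \right)}}{-40020} = - \frac{7}{41 \left(-4722\right)} + \frac{-79 - \left(-12265\right) 93}{-40020} = \left(- \frac{7}{41}\right) \left(- \frac{1}{4722}\right) + \left(-79 + 1140645\right) \left(- \frac{1}{40020}\right) = \frac{7}{193602} + 1140566 \left(- \frac{1}{40020}\right) = \frac{7}{193602} - \frac{570283}{20010} = - \frac{3066883036}{107610445}$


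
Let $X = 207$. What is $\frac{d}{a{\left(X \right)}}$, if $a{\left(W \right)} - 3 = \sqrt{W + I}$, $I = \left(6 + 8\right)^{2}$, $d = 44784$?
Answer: $- \frac{67176}{197} + \frac{22392 \sqrt{403}}{197} \approx 1940.8$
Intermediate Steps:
$I = 196$ ($I = 14^{2} = 196$)
$a{\left(W \right)} = 3 + \sqrt{196 + W}$ ($a{\left(W \right)} = 3 + \sqrt{W + 196} = 3 + \sqrt{196 + W}$)
$\frac{d}{a{\left(X \right)}} = \frac{44784}{3 + \sqrt{196 + 207}} = \frac{44784}{3 + \sqrt{403}}$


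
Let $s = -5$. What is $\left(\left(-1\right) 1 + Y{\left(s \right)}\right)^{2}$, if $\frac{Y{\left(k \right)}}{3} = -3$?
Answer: $100$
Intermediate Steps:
$Y{\left(k \right)} = -9$ ($Y{\left(k \right)} = 3 \left(-3\right) = -9$)
$\left(\left(-1\right) 1 + Y{\left(s \right)}\right)^{2} = \left(\left(-1\right) 1 - 9\right)^{2} = \left(-1 - 9\right)^{2} = \left(-10\right)^{2} = 100$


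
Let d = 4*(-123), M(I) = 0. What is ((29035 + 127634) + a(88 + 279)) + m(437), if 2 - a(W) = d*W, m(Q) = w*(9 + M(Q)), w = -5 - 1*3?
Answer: 337163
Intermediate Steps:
w = -8 (w = -5 - 3 = -8)
m(Q) = -72 (m(Q) = -8*(9 + 0) = -8*9 = -72)
d = -492
a(W) = 2 + 492*W (a(W) = 2 - (-492)*W = 2 + 492*W)
((29035 + 127634) + a(88 + 279)) + m(437) = ((29035 + 127634) + (2 + 492*(88 + 279))) - 72 = (156669 + (2 + 492*367)) - 72 = (156669 + (2 + 180564)) - 72 = (156669 + 180566) - 72 = 337235 - 72 = 337163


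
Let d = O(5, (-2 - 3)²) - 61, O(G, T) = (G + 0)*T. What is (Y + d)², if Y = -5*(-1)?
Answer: 4761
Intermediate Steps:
Y = 5
O(G, T) = G*T
d = 64 (d = 5*(-2 - 3)² - 61 = 5*(-5)² - 61 = 5*25 - 61 = 125 - 61 = 64)
(Y + d)² = (5 + 64)² = 69² = 4761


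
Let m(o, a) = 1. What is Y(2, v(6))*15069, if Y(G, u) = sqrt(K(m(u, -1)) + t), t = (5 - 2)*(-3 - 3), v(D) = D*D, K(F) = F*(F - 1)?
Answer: 45207*I*sqrt(2) ≈ 63932.0*I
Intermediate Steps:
K(F) = F*(-1 + F)
v(D) = D**2
t = -18 (t = 3*(-6) = -18)
Y(G, u) = 3*I*sqrt(2) (Y(G, u) = sqrt(1*(-1 + 1) - 18) = sqrt(1*0 - 18) = sqrt(0 - 18) = sqrt(-18) = 3*I*sqrt(2))
Y(2, v(6))*15069 = (3*I*sqrt(2))*15069 = 45207*I*sqrt(2)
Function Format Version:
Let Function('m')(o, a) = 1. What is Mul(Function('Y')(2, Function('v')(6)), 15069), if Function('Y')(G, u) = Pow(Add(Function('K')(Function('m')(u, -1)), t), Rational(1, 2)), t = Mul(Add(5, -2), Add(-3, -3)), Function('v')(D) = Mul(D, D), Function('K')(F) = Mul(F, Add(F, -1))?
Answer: Mul(45207, I, Pow(2, Rational(1, 2))) ≈ Mul(63932., I)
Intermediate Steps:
Function('K')(F) = Mul(F, Add(-1, F))
Function('v')(D) = Pow(D, 2)
t = -18 (t = Mul(3, -6) = -18)
Function('Y')(G, u) = Mul(3, I, Pow(2, Rational(1, 2))) (Function('Y')(G, u) = Pow(Add(Mul(1, Add(-1, 1)), -18), Rational(1, 2)) = Pow(Add(Mul(1, 0), -18), Rational(1, 2)) = Pow(Add(0, -18), Rational(1, 2)) = Pow(-18, Rational(1, 2)) = Mul(3, I, Pow(2, Rational(1, 2))))
Mul(Function('Y')(2, Function('v')(6)), 15069) = Mul(Mul(3, I, Pow(2, Rational(1, 2))), 15069) = Mul(45207, I, Pow(2, Rational(1, 2)))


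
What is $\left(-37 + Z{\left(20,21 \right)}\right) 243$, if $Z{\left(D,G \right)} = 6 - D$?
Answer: $-12393$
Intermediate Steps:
$\left(-37 + Z{\left(20,21 \right)}\right) 243 = \left(-37 + \left(6 - 20\right)\right) 243 = \left(-37 - 14\right) 243 = \left(-51\right) 243 = -12393$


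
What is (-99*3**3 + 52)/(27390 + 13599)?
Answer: -2621/40989 ≈ -0.063944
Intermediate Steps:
(-99*3**3 + 52)/(27390 + 13599) = (-99*27 + 52)/40989 = (-2673 + 52)*(1/40989) = -2621*1/40989 = -2621/40989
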